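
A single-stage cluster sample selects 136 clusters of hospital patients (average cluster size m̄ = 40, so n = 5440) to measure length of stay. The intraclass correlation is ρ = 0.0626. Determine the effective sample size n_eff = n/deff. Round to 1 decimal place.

deff = 1 + (40 − 1)·0.0626 = 1 + 2.4414 = 3.4414.
n_eff = 5440 / 3.4414 = 1580.8.

1580.8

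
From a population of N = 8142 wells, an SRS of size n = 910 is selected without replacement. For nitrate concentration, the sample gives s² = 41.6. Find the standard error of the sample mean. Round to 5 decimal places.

0.20151

Under SRS without replacement, Var(ȳ) = (1 − f)·s²/n with f = n/N = 910/8142 = 0.11176615.
Var(ȳ) = (1 − 0.11176615)·41.6/910 = 0.88823385·0.045714286 = 0.040604976.
SE(ȳ) = √(0.040604976) = 0.20151.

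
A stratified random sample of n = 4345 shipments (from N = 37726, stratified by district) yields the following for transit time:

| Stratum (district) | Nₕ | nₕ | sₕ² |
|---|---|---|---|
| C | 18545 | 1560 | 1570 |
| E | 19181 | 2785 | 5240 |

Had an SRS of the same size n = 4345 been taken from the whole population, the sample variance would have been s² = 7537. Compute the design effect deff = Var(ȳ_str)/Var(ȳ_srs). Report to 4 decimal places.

0.4160

Var(ȳ_str) = Σ Wₕ²(1−fₕ)sₕ²/nₕ with Wₕ = Nₕ/37726:
  C: (18545/37726)²·(1−1560/18545)·1570/1560 = 0.2227337
  E: (19181/37726)²·(1−2785/19181)·5240/2785 = 0.4157514
  → Var(ȳ_str) = 0.6384851.
Var(ȳ_srs) = (1 − 4345/37726)·7537/4345 = 1.5348549.
deff = 0.6384851 / 1.5348549 = 0.4160.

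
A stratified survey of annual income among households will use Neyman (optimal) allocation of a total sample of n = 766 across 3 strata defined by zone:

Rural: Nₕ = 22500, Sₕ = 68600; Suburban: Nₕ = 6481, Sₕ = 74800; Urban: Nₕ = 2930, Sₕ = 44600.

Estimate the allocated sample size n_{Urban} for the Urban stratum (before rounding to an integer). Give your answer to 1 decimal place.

46.4

Neyman allocation: nₕ = n·NₕSₕ / Σⱼ NⱼSⱼ.
Σ NⱼSⱼ = 22500·68600 + 6481·74800 + 2930·44600 = 2.1589568 × 10^9.
n_{Urban} = 766·2930·44600 / (2.1589568 × 10^9) = 46.4.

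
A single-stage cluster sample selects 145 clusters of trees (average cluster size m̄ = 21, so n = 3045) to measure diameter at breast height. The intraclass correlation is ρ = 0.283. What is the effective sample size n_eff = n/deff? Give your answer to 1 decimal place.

457.2

deff = 1 + (21 − 1)·0.283 = 1 + 5.66 = 6.66.
n_eff = 3045 / 6.66 = 457.2.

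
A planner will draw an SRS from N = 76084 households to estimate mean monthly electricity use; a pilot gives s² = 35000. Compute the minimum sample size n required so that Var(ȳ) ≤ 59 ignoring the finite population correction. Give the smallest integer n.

594

Without fpc, n₀ = s²/D = 35000/59 = 593.2203.
Rounding up, n = 594.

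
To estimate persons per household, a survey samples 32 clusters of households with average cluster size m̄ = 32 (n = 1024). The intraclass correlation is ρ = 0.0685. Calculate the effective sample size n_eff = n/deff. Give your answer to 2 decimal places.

deff = 1 + (32 − 1)·0.0685 = 1 + 2.1235 = 3.1235.
n_eff = 1024 / 3.1235 = 327.84.

327.84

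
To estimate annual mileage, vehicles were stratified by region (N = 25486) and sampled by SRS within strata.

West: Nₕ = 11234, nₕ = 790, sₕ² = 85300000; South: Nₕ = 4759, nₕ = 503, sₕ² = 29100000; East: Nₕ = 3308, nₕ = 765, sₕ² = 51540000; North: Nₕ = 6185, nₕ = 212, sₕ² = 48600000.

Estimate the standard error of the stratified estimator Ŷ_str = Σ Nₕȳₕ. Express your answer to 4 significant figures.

4.783 × 10^6

Var(Ŷ_str) = Σₕ Nₕ²(1 − fₕ)sₕ²/nₕ.
West: 11234²·(1 − 790/11234)·85300000/790 = 1.2668442 × 10^13.
South: 4759²·(1 − 503/4759)·29100000/503 = 1.1717699 × 10^12.
East: 3308²·(1 − 765/3308)·51540000/765 = 5.6675432 × 10^11.
North: 6185²·(1 − 212/6185)·48600000/212 = 8.4690096 × 10^12.
Sum = 2.2875976 × 10^13.
SE = √(2.2875976 × 10^13) = 4.783 × 10^6.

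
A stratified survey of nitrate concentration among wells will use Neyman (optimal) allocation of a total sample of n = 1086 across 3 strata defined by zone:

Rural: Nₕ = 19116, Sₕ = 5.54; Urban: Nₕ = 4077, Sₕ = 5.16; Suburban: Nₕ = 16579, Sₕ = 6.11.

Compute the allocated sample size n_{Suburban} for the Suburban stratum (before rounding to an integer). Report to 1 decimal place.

Neyman allocation: nₕ = n·NₕSₕ / Σⱼ NⱼSⱼ.
Σ NⱼSⱼ = 19116·5.54 + 4077·5.16 + 16579·6.11 = 228237.65.
n_{Suburban} = 1086·16579·6.11 / 228237.65 = 482.0.

482.0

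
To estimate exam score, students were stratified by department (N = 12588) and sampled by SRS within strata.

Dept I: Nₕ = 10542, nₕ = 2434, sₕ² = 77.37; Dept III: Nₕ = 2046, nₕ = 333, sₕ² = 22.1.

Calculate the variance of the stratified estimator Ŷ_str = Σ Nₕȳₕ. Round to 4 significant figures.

Var(Ŷ_str) = Σₕ Nₕ²(1 − fₕ)sₕ²/nₕ.
Dept I: 10542²·(1 − 2434/10542)·77.37/2434 = 2.7169946 × 10^6.
Dept III: 2046²·(1 − 333/2046)·22.1/333 = 232600.71.
Sum = 2.9495953 × 10^6.

2.950 × 10^6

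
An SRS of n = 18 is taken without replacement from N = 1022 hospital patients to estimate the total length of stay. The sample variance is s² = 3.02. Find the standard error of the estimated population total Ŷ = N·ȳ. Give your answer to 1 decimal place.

414.9

Var(Ŷ) = N²·Var(ȳ) = N²·(1 − n/N)·s²/n.
f = 18/1022 = 0.01761252; Var(ȳ) = 0.98238748·3.02/18 = 0.16482279.
Var(Ŷ) = 1022² · 0.16482279 = 172154.77.
SE(Ŷ) = √(172154.77) = 414.9.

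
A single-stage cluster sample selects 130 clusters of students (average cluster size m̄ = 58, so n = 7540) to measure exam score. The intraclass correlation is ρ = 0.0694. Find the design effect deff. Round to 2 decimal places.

4.96

deff = 1 + (58 − 1)·0.0694 = 1 + 3.9558 = 4.9558.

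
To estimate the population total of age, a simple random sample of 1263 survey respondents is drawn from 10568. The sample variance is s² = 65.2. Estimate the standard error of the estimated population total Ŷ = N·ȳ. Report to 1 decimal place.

2253.1

Var(Ŷ) = N²·Var(ȳ) = N²·(1 − n/N)·s²/n.
f = 1263/10568 = 0.11951173; Var(ȳ) = 0.88048827·65.2/1263 = 0.045453551.
Var(Ŷ) = 10568² · 0.045453551 = 5.0763718 × 10^6.
SE(Ŷ) = √(5.0763718 × 10^6) = 2253.1.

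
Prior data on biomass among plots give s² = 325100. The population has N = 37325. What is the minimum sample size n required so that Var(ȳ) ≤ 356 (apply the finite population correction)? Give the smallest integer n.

Without fpc, n₀ = s²/D = 325100/356 = 913.2022.
With fpc, (1 − n/N)·s²/n ≤ D requires n ≥ n₀/(1 + n₀/N) = 913.2022/(1 + 913.2022/37325) = 891.3932.
Rounding up, n = 892.

892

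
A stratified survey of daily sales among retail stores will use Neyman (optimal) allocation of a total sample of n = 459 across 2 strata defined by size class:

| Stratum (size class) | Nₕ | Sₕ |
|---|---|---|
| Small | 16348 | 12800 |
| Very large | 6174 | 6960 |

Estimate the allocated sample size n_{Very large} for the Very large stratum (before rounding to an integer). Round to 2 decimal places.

78.20

Neyman allocation: nₕ = n·NₕSₕ / Σⱼ NⱼSⱼ.
Σ NⱼSⱼ = 16348·12800 + 6174·6960 = 2.5222544 × 10^8.
n_{Very large} = 459·6174·6960 / (2.5222544 × 10^8) = 78.20.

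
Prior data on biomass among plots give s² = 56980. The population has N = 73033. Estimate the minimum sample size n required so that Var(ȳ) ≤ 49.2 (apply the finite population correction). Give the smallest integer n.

Without fpc, n₀ = s²/D = 56980/49.2 = 1158.1301.
With fpc, (1 − n/N)·s²/n ≤ D requires n ≥ n₀/(1 + n₀/N) = 1158.1301/(1 + 1158.1301/73033) = 1140.0516.
Rounding up, n = 1141.

1141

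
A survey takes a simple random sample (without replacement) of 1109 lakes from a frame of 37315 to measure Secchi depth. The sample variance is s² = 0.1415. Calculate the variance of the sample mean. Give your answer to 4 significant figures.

Under SRS without replacement, Var(ȳ) = (1 − f)·s²/n with f = n/N = 1109/37315 = 0.02971995.
Var(ȳ) = (1 − 0.02971995)·0.1415/1109 = 0.97028005·1.2759243 × 10^-4 = 1.2380038 × 10^-4.

1.238 × 10^-4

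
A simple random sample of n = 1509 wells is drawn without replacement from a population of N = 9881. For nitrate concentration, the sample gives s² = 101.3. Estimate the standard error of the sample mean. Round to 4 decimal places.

0.2385

Under SRS without replacement, Var(ȳ) = (1 − f)·s²/n with f = n/N = 1509/9881 = 0.15271734.
Var(ȳ) = (1 − 0.15271734)·101.3/1509 = 0.84728266·0.06713055 = 0.056878551.
SE(ȳ) = √(0.056878551) = 0.2385.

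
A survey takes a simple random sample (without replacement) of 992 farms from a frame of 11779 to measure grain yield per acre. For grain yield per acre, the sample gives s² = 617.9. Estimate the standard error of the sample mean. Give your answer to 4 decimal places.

Under SRS without replacement, Var(ȳ) = (1 − f)·s²/n with f = n/N = 992/11779 = 0.08421768.
Var(ȳ) = (1 − 0.08421768)·617.9/992 = 0.91578232·0.62288306 = 0.5704253.
SE(ȳ) = √(0.5704253) = 0.7553.

0.7553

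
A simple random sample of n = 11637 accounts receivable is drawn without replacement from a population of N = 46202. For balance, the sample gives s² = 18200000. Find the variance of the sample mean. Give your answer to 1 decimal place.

Under SRS without replacement, Var(ȳ) = (1 − f)·s²/n with f = n/N = 11637/46202 = 0.25187221.
Var(ȳ) = (1 − 0.25187221)·18200000/11637 = 0.74812779·1563.977 = 1170.0546.

1170.1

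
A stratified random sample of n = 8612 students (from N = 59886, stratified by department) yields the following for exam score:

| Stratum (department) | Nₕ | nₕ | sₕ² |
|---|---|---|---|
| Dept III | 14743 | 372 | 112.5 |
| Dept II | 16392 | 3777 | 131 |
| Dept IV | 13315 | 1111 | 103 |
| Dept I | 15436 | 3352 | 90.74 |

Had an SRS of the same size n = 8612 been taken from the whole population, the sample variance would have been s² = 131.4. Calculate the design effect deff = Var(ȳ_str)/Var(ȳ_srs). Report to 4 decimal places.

1.9500

Var(ȳ_str) = Σ Wₕ²(1−fₕ)sₕ²/nₕ with Wₕ = Nₕ/59886:
  Dept III: (14743/59886)²·(1−372/14743)·112.5/372 = 0.017866185
  Dept II: (16392/59886)²·(1−3777/16392)·131/3777 = 0.0019998292
  Dept IV: (13315/59886)²·(1−1111/13315)·103/1111 = 0.0042006444
  Dept I: (15436/59886)²·(1−3352/15436)·90.74/3352 = 0.0014079578
  → Var(ȳ_str) = 0.025474616.
Var(ȳ_srs) = (1 − 8612/59886)·131.4/8612 = 0.013063611.
deff = 0.025474616 / 0.013063611 = 1.9500.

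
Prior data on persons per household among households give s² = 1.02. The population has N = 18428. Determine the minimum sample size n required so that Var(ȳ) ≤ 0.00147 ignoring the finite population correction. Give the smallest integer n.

694

Without fpc, n₀ = s²/D = 1.02/0.00147 = 693.8776.
Rounding up, n = 694.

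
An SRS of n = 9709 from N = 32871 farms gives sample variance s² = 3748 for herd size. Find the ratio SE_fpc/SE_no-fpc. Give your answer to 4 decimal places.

0.8394

f = n/N = 9709/32871 = 0.29536674.
SE_no-fpc = √(s²/n) = 0.621316; SE_fpc = √((1−f)s²/n) = 0.52154779.
Ratio = √(1−f) = 0.83942436.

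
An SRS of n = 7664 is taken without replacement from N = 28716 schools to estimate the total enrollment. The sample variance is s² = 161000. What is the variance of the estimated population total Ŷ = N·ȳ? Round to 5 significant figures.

1.2700 × 10^10

Var(Ŷ) = N²·Var(ȳ) = N²·(1 − n/N)·s²/n.
f = 7664/28716 = 0.26688954; Var(ȳ) = 0.73311046·161000/7664 = 15.400676.
Var(Ŷ) = 28716² · 15.400676 = 1.2699531 × 10^10.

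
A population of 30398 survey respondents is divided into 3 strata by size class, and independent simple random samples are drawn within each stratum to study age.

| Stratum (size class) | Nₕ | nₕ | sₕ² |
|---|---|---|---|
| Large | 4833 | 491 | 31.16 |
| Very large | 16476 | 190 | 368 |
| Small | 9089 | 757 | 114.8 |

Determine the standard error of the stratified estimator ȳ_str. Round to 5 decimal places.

0.75915

Var(ȳ_str) = Σₕ Wₕ²(1 − fₕ)sₕ²/nₕ with Wₕ = Nₕ/N, N = 30398.
Large: Wₕ = 0.15899072; term = 0.15899072²·(1 − 0.10159321)·31.16/491 = 0.0014412275.
Very large: Wₕ = 0.54200934; term = 0.54200934²·(1 − 0.01153193)·368/190 = 0.5624325.
Small: Wₕ = 0.29899993; term = 0.29899993²·(1 − 0.08328749)·114.8/757 = 0.012428575.
Sum = 0.5763023.
SE = √(0.5763023) = 0.75915.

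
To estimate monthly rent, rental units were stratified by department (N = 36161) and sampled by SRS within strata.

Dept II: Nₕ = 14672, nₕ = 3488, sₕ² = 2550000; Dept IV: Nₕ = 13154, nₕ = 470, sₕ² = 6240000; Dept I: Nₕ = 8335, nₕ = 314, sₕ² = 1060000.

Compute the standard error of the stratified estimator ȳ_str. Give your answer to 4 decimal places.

44.2534

Var(ȳ_str) = Σₕ Wₕ²(1 − fₕ)sₕ²/nₕ with Wₕ = Nₕ/N, N = 36161.
Dept II: Wₕ = 0.40574099; term = 0.40574099²·(1 − 0.23773173)·2550000/3488 = 91.742235.
Dept IV: Wₕ = 0.36376206; term = 0.36376206²·(1 − 0.03573058)·6240000/470 = 1694.0255.
Dept I: Wₕ = 0.23049694; term = 0.23049694²·(1 − 0.03767247)·1060000/314 = 172.5955.
Sum = 1958.3632.
SE = √(1958.3632) = 44.2534.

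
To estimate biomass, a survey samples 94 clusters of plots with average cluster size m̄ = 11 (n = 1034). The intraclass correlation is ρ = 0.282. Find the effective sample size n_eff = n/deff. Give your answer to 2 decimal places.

270.68

deff = 1 + (11 − 1)·0.282 = 1 + 2.82 = 3.82.
n_eff = 1034 / 3.82 = 270.68.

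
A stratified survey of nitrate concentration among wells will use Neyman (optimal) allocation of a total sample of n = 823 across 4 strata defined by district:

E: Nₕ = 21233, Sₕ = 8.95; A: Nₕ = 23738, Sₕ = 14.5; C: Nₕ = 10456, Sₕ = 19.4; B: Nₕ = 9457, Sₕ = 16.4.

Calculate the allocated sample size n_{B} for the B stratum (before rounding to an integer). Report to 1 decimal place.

143.1

Neyman allocation: nₕ = n·NₕSₕ / Σⱼ NⱼSⱼ.
Σ NⱼSⱼ = 21233·8.95 + 23738·14.5 + 10456·19.4 + 9457·16.4 = 892177.55.
n_{B} = 823·9457·16.4 / 892177.55 = 143.1.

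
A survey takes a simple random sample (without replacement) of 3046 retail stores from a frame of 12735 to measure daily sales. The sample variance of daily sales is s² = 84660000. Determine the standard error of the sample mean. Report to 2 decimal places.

Under SRS without replacement, Var(ȳ) = (1 − f)·s²/n with f = n/N = 3046/12735 = 0.23918335.
Var(ȳ) = (1 − 0.23918335)·84660000/3046 = 0.76081665·27793.828 = 21146.007.
SE(ȳ) = √(21146.007) = 145.42.

145.42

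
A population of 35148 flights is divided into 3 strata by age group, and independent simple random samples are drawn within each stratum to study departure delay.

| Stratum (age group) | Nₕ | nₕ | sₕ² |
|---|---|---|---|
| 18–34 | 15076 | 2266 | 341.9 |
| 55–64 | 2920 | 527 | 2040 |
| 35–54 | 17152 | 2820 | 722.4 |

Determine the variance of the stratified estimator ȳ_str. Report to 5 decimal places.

0.09646

Var(ȳ_str) = Σₕ Wₕ²(1 − fₕ)sₕ²/nₕ with Wₕ = Nₕ/N, N = 35148.
18–34: Wₕ = 0.42892910; term = 0.42892910²·(1 − 0.15030512)·341.9/2266 = 0.023587028.
55–64: Wₕ = 0.08307727; term = 0.08307727²·(1 − 0.18047945)·2040/527 = 0.021894945.
35–54: Wₕ = 0.48799363; term = 0.48799363²·(1 − 0.16441231)·722.4/2820 = 0.050974029.
Sum = 0.096456002.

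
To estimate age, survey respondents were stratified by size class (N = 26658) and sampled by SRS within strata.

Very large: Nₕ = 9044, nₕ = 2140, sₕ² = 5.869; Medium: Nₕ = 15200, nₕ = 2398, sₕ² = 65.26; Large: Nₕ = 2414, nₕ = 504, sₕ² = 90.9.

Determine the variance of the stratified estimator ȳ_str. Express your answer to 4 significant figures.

0.008863

Var(ȳ_str) = Σₕ Wₕ²(1 − fₕ)sₕ²/nₕ with Wₕ = Nₕ/N, N = 26658.
Very large: Wₕ = 0.33926026; term = 0.33926026²·(1 − 0.23662096)·5.869/2140 = 2.4096643 × 10^-4.
Medium: Wₕ = 0.57018531; term = 0.57018531²·(1 − 0.15776316)·65.26/2398 = 0.0074518512.
Large: Wₕ = 0.09055443; term = 0.09055443²·(1 − 0.20878210)·90.9/504 = 0.0011701697.
Sum = 0.0088629873.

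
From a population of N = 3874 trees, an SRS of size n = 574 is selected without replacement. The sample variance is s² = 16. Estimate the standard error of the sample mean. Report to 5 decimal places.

Under SRS without replacement, Var(ȳ) = (1 − f)·s²/n with f = n/N = 574/3874 = 0.14816727.
Var(ȳ) = (1 − 0.14816727)·16/574 = 0.85183273·0.027874564 = 0.023744466.
SE(ȳ) = √(0.023744466) = 0.15409.

0.15409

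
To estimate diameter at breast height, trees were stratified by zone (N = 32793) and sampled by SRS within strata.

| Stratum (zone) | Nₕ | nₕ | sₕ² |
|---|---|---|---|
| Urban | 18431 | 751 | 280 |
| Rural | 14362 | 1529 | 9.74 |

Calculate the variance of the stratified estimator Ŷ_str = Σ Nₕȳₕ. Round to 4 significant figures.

Var(Ŷ_str) = Σₕ Nₕ²(1 − fₕ)sₕ²/nₕ.
Urban: 18431²·(1 − 751/18431)·280/751 = 1.2149244 × 10^8.
Rural: 14362²·(1 − 1529/14362)·9.74/1529 = 1.1740716 × 10^6.
Sum = 1.2266651 × 10^8.

1.227 × 10^8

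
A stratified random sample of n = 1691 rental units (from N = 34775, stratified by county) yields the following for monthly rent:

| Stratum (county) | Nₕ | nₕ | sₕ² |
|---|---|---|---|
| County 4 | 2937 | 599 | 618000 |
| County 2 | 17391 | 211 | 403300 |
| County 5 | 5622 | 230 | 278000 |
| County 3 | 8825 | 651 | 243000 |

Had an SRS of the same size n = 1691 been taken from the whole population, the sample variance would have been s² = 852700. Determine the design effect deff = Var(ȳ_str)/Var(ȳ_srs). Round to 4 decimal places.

1.1061

Var(ȳ_str) = Σ Wₕ²(1−fₕ)sₕ²/nₕ with Wₕ = Nₕ/34775:
  County 4: (2937/34775)²·(1−599/2937)·618000/599 = 5.8583569
  County 2: (17391/34775)²·(1−211/17391)·403300/211 = 472.23612
  County 5: (5622/34775)²·(1−230/5622)·278000/230 = 30.298659
  County 3: (8825/34775)²·(1−651/8825)·243000/651 = 22.265905
  → Var(ȳ_str) = 530.65904.
Var(ȳ_srs) = (1 − 1691/34775)·852700/1691 = 479.73735.
deff = 530.65904 / 479.73735 = 1.1061.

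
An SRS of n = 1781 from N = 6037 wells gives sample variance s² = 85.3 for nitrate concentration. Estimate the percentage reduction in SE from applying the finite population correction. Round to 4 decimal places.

16.0366

f = n/N = 1781/6037 = 0.29501408.
SE_no-fpc = √(s²/n) = 0.21884799; SE_fpc = √((1−f)s²/n) = 0.1837523.
Ratio = √(1−f) = 0.83963440. Reduction = 100·(1 − 0.83963440) = 16.0366%.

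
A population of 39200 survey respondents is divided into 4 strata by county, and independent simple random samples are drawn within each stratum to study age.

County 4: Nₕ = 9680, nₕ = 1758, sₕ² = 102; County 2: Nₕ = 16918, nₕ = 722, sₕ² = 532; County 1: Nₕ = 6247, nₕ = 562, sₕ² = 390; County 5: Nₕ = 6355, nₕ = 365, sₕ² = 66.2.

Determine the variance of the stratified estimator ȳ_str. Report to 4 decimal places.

Var(ȳ_str) = Σₕ Wₕ²(1 − fₕ)sₕ²/nₕ with Wₕ = Nₕ/N, N = 39200.
County 4: Wₕ = 0.24693878; term = 0.24693878²·(1 − 0.18161157)·102/1758 = 0.002895472.
County 2: Wₕ = 0.43158163; term = 0.43158163²·(1 − 0.04267644)·532/722 = 0.13138902.
County 1: Wₕ = 0.15936224; term = 0.15936224²·(1 − 0.08996318)·390/562 = 0.016038293.
County 5: Wₕ = 0.16211735; term = 0.16211735²·(1 − 0.05743509)·66.2/365 = 0.0044929891.
Sum = 0.15481577.

0.1548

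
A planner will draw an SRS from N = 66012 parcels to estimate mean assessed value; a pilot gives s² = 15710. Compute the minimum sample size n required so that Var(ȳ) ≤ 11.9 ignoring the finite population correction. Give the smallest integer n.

1321

Without fpc, n₀ = s²/D = 15710/11.9 = 1320.1681.
Rounding up, n = 1321.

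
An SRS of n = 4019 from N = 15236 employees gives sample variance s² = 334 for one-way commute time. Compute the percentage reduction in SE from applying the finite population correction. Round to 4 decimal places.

14.1969

f = n/N = 4019/15236 = 0.26378315.
SE_no-fpc = √(s²/n) = 0.28827981; SE_fpc = √((1−f)s²/n) = 0.24735296.
Ratio = √(1−f) = 0.85803080. Reduction = 100·(1 − 0.85803080) = 14.1969%.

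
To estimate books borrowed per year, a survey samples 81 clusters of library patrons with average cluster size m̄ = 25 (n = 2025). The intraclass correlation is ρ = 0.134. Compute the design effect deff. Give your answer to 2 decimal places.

deff = 1 + (25 − 1)·0.134 = 1 + 3.216 = 4.216.

4.22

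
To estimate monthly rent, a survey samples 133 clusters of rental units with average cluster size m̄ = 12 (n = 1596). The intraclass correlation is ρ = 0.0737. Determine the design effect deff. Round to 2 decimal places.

1.81

deff = 1 + (12 − 1)·0.0737 = 1 + 0.8107 = 1.8107.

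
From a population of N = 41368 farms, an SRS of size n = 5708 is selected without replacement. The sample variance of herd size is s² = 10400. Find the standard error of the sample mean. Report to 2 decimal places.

Under SRS without replacement, Var(ȳ) = (1 − f)·s²/n with f = n/N = 5708/41368 = 0.13798105.
Var(ȳ) = (1 − 0.13798105)·10400/5708 = 0.86201895·1.8220042 = 1.5706022.
SE(ȳ) = √(1.5706022) = 1.25.

1.25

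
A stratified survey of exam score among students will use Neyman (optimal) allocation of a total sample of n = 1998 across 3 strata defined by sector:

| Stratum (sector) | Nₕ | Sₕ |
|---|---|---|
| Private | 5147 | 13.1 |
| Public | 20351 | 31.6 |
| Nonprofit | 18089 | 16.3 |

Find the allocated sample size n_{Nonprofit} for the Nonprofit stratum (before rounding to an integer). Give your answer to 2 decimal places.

585.97

Neyman allocation: nₕ = n·NₕSₕ / Σⱼ NⱼSⱼ.
Σ NⱼSⱼ = 5147·13.1 + 20351·31.6 + 18089·16.3 = 1.005368 × 10^6.
n_{Nonprofit} = 1998·18089·16.3 / (1.005368 × 10^6) = 585.97.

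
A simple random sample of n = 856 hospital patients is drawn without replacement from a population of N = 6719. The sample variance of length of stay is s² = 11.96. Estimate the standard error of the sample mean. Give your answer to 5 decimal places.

Under SRS without replacement, Var(ȳ) = (1 − f)·s²/n with f = n/N = 856/6719 = 0.12739991.
Var(ȳ) = (1 − 0.12739991)·11.96/856 = 0.87260009·0.013971963 = 0.012191936.
SE(ȳ) = √(0.012191936) = 0.11042.

0.11042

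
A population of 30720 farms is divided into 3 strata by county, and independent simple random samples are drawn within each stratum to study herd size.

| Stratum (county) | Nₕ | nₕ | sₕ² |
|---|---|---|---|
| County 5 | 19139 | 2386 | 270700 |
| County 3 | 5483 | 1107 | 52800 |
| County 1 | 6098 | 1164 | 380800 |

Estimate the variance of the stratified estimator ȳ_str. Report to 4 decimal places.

50.1895

Var(ȳ_str) = Σₕ Wₕ²(1 − fₕ)sₕ²/nₕ with Wₕ = Nₕ/N, N = 30720.
County 5: Wₕ = 0.62301432; term = 0.62301432²·(1 − 0.12466691)·270700/2386 = 38.546702.
County 3: Wₕ = 0.17848307; term = 0.17848307²·(1 − 0.20189677)·52800/1107 = 1.2126611.
County 1: Wₕ = 0.19850260; term = 0.19850260²·(1 − 0.19088226)·380800/1164 = 10.430091.
Sum = 50.189454.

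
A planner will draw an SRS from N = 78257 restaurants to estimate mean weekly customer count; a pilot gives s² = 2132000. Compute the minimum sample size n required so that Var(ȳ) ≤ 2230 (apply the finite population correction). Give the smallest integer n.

945

Without fpc, n₀ = s²/D = 2132000/2230 = 956.0538.
With fpc, (1 − n/N)·s²/n ≤ D requires n ≥ n₀/(1 + n₀/N) = 956.0538/(1 + 956.0538/78257) = 944.5148.
Rounding up, n = 945.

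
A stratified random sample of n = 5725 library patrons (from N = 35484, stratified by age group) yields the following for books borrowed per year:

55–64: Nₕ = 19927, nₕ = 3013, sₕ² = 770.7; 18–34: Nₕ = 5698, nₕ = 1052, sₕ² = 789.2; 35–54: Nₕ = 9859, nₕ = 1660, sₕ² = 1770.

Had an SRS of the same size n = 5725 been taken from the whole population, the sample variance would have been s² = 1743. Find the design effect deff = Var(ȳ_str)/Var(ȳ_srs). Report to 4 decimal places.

Var(ȳ_str) = Σ Wₕ²(1−fₕ)sₕ²/nₕ with Wₕ = Nₕ/35484:
  55–64: (19927/35484)²·(1−3013/19927)·770.7/3013 = 0.06847142
  18–34: (5698/35484)²·(1−1052/5698)·789.2/1052 = 0.015772765
  35–54: (9859/35484)²·(1−1660/9859)·1770/1660 = 0.068453206
  → Var(ȳ_str) = 0.15269739.
Var(ȳ_srs) = (1 − 5725/35484)·1743/5725 = 0.25533342.
deff = 0.15269739 / 0.25533342 = 0.5980.

0.5980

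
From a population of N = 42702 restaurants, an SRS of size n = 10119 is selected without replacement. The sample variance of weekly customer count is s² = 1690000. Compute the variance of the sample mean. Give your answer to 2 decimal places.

Under SRS without replacement, Var(ȳ) = (1 − f)·s²/n with f = n/N = 10119/42702 = 0.23696782.
Var(ȳ) = (1 − 0.23696782)·1690000/10119 = 0.76303218·167.01255 = 127.43595.

127.44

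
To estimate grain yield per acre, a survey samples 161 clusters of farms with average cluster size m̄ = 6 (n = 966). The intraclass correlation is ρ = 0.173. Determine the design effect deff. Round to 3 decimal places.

1.865

deff = 1 + (6 − 1)·0.173 = 1 + 0.865 = 1.865.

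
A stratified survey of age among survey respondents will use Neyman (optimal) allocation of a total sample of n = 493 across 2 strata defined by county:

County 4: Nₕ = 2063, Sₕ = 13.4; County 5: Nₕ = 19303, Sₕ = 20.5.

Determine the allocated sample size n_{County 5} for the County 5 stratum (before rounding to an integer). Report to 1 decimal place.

460.8

Neyman allocation: nₕ = n·NₕSₕ / Σⱼ NⱼSⱼ.
Σ NⱼSⱼ = 2063·13.4 + 19303·20.5 = 423355.7.
n_{County 5} = 493·19303·20.5 / 423355.7 = 460.8.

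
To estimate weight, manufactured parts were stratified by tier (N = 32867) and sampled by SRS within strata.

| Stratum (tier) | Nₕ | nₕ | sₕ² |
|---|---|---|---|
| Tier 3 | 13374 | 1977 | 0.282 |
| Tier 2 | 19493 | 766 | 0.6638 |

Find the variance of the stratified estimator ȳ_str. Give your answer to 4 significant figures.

Var(ȳ_str) = Σₕ Wₕ²(1 − fₕ)sₕ²/nₕ with Wₕ = Nₕ/N, N = 32867.
Tier 3: Wₕ = 0.40691271; term = 0.40691271²·(1 − 0.14782414)·0.282/1977 = 2.0126774 × 10^-5.
Tier 2: Wₕ = 0.59308729; term = 0.59308729²·(1 − 0.03929616)·0.6638/766 = 2.9284327 × 10^-4.
Sum = 3.1297004 × 10^-4.

3.130 × 10^-4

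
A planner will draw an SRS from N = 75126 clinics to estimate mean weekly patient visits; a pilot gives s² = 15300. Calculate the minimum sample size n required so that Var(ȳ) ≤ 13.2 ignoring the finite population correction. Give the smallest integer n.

Without fpc, n₀ = s²/D = 15300/13.2 = 1159.0909.
Rounding up, n = 1160.

1160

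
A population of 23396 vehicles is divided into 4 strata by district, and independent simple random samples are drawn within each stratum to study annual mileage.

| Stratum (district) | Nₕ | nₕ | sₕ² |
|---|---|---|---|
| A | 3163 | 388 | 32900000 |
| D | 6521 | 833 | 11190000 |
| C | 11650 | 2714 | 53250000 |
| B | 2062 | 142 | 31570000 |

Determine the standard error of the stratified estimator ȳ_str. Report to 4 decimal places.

87.2331

Var(ȳ_str) = Σₕ Wₕ²(1 − fₕ)sₕ²/nₕ with Wₕ = Nₕ/N, N = 23396.
A: Wₕ = 0.13519405; term = 0.13519405²·(1 − 0.12266835)·32900000/388 = 1359.7001.
D: Wₕ = 0.27872286; term = 0.27872286²·(1 − 0.12774114)·11190000/833 = 910.28136.
C: Wₕ = 0.49794837; term = 0.49794837²·(1 − 0.23296137)·53250000/2714 = 3731.6047.
B: Wₕ = 0.08813472; term = 0.08813472²·(1 − 0.06886518)·31570000/142 = 1608.0254.
Sum = 7609.6116.
SE = √(7609.6116) = 87.2331.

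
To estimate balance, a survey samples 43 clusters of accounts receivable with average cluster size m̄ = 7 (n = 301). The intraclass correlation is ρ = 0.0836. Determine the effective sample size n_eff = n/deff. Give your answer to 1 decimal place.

deff = 1 + (7 − 1)·0.0836 = 1 + 0.5016 = 1.5016.
n_eff = 301 / 1.5016 = 200.5.

200.5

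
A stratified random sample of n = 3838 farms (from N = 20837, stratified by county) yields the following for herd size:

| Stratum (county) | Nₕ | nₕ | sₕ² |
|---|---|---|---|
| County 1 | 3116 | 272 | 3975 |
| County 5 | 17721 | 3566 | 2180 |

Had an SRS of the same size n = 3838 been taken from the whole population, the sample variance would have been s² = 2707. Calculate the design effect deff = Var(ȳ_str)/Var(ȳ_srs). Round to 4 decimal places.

Var(ȳ_str) = Σ Wₕ²(1−fₕ)sₕ²/nₕ with Wₕ = Nₕ/20837:
  County 1: (3116/20837)²·(1−272/3116)·3975/272 = 0.29828052
  County 5: (17721/20837)²·(1−3566/17721)·2180/3566 = 0.3531855
  → Var(ȳ_str) = 0.65146602.
Var(ȳ_srs) = (1 − 3838/20837)·2707/3838 = 0.57540213.
deff = 0.65146602 / 0.57540213 = 1.1322.

1.1322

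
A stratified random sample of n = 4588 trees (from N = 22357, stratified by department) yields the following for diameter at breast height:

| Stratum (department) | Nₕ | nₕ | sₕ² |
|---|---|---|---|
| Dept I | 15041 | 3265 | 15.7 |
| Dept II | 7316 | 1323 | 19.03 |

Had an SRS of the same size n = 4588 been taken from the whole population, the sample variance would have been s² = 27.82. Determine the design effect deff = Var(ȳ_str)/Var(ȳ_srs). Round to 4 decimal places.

0.6154

Var(ȳ_str) = Σ Wₕ²(1−fₕ)sₕ²/nₕ with Wₕ = Nₕ/22357:
  Dept I: (15041/22357)²·(1−3265/15041)·15.7/3265 = 0.0017039778
  Dept II: (7316/22357)²·(1−1323/7316)·19.03/1323 = 0.00126174
  → Var(ȳ_str) = 0.0029657178.
Var(ȳ_srs) = (1 − 4588/22357)·27.82/4588 = 0.0048192913.
deff = 0.0029657178 / 0.0048192913 = 0.6154.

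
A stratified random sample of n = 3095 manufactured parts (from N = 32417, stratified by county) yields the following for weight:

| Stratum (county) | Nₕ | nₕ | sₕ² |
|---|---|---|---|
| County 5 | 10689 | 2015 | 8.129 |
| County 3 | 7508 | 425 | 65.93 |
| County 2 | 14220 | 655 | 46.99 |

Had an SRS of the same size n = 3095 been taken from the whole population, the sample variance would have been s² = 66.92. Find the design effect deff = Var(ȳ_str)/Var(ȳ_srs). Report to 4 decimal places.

1.0929

Var(ȳ_str) = Σ Wₕ²(1−fₕ)sₕ²/nₕ with Wₕ = Nₕ/32417:
  County 5: (10689/32417)²·(1−2015/10689)·8.129/2015 = 3.5593683 × 10^-4
  County 3: (7508/32417)²·(1−425/7508)·65.93/425 = 0.0078503679
  County 2: (14220/32417)²·(1−655/14220)·46.99/655 = 0.013168548
  → Var(ȳ_str) = 0.021374853.
Var(ȳ_srs) = (1 − 3095/32417)·66.92/3095 = 0.019557622.
deff = 0.021374853 / 0.019557622 = 1.0929.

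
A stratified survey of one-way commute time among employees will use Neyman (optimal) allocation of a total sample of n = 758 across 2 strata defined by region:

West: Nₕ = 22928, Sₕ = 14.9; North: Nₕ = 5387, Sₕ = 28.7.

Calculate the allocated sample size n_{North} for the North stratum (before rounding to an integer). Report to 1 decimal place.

236.2

Neyman allocation: nₕ = n·NₕSₕ / Σⱼ NⱼSⱼ.
Σ NⱼSⱼ = 22928·14.9 + 5387·28.7 = 496234.1.
n_{North} = 758·5387·28.7 / 496234.1 = 236.2.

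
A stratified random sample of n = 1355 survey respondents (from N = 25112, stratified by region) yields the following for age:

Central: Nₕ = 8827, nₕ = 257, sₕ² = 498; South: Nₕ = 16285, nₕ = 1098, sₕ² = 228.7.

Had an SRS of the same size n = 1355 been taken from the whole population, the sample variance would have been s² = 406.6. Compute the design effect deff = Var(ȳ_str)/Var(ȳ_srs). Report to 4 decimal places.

1.1066

Var(ȳ_str) = Σ Wₕ²(1−fₕ)sₕ²/nₕ with Wₕ = Nₕ/25112:
  Central: (8827/25112)²·(1−257/8827)·498/257 = 0.23244894
  South: (16285/25112)²·(1−1098/16285)·228.7/1098 = 0.08168851
  → Var(ȳ_str) = 0.31413745.
Var(ȳ_srs) = (1 − 1355/25112)·406.6/1355 = 0.28388234.
deff = 0.31413745 / 0.28388234 = 1.1066.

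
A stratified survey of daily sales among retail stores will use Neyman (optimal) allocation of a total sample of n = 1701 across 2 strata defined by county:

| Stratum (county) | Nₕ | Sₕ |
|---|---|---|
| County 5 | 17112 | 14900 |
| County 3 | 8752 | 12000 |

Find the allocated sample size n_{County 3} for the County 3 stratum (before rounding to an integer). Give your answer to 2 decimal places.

Neyman allocation: nₕ = n·NₕSₕ / Σⱼ NⱼSⱼ.
Σ NⱼSⱼ = 17112·14900 + 8752·12000 = 3.599928 × 10^8.
n_{County 3} = 1701·8752·12000 / (3.599928 × 10^8) = 496.25.

496.25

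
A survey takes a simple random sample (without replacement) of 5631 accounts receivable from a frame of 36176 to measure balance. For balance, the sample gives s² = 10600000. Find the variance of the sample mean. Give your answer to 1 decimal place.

1589.4

Under SRS without replacement, Var(ȳ) = (1 − f)·s²/n with f = n/N = 5631/36176 = 0.15565568.
Var(ȳ) = (1 − 0.15565568)·10600000/5631 = 0.84434432·1882.4365 = 1589.4246.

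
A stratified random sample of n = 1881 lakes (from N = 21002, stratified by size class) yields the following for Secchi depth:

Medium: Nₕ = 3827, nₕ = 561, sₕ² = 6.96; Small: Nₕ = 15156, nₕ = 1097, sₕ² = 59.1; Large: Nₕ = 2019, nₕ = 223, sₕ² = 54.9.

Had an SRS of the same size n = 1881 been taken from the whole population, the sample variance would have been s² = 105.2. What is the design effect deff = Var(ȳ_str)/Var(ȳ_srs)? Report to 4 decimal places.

Var(ȳ_str) = Σ Wₕ²(1−fₕ)sₕ²/nₕ with Wₕ = Nₕ/21002:
  Medium: (3827/21002)²·(1−561/3827)·6.96/561 = 3.5156021 × 10^-4
  Small: (15156/21002)²·(1−1097/15156)·59.1/1097 = 0.026025469
  Large: (2019/21002)²·(1−223/2019)·54.9/223 = 0.0020238989
  → Var(ȳ_str) = 0.028400928.
Var(ȳ_srs) = (1 − 1881/21002)·105.2/1881 = 0.050918651.
deff = 0.028400928 / 0.050918651 = 0.5578.

0.5578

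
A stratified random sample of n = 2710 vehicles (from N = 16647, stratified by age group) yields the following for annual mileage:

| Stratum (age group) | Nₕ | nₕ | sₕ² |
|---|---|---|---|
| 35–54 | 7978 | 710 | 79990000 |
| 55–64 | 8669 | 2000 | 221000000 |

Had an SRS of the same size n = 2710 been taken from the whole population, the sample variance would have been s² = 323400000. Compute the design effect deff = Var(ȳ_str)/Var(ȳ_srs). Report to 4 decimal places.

Var(ȳ_str) = Σ Wₕ²(1−fₕ)sₕ²/nₕ with Wₕ = Nₕ/16647:
  35–54: (7978/16647)²·(1−710/7978)·79990000/710 = 23572.972
  55–64: (8669/16647)²·(1−2000/8669)·221000000/2000 = 23052.607
  → Var(ȳ_str) = 46625.579.
Var(ȳ_srs) = (1 − 2710/16647)·323400000/2710 = 99908.87.
deff = 46625.579 / 99908.87 = 0.4667.

0.4667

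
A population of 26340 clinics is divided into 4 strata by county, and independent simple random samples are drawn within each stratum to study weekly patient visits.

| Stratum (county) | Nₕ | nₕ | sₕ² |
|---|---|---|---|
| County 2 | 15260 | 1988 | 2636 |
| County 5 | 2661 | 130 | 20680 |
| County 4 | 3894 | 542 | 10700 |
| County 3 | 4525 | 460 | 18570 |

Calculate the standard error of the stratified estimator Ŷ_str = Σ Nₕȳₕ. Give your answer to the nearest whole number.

Var(Ŷ_str) = Σₕ Nₕ²(1 − fₕ)sₕ²/nₕ.
County 2: 15260²·(1 − 1988/15260)·2636/1988 = 2.6854677 × 10^8.
County 5: 2661²·(1 − 130/2661)·20680/130 = 1.0713816 × 10^9.
County 4: 3894²·(1 − 542/3894)·10700/542 = 2.5768222 × 10^8.
County 3: 4525²·(1 − 460/4525)·18570/460 = 7.4256283 × 10^8.
Sum = 2.3401734 × 10^9.
SE = √(2.3401734 × 10^9) = 48375.

48375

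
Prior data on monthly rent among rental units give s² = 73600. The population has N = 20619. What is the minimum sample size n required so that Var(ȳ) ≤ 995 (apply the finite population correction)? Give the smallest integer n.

Without fpc, n₀ = s²/D = 73600/995 = 73.9698.
With fpc, (1 − n/N)·s²/n ≤ D requires n ≥ n₀/(1 + n₀/N) = 73.9698/(1 + 73.9698/20619) = 73.7054.
Rounding up, n = 74.

74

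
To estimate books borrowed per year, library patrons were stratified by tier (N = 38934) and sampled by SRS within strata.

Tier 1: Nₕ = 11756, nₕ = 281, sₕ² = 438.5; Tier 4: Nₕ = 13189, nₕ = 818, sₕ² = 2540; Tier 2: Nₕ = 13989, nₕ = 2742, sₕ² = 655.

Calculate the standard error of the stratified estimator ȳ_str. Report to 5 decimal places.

Var(ȳ_str) = Σₕ Wₕ²(1 − fₕ)sₕ²/nₕ with Wₕ = Nₕ/N, N = 38934.
Tier 1: Wₕ = 0.30194688; term = 0.30194688²·(1 − 0.02390269)·438.5/281 = 0.1388729.
Tier 4: Wₕ = 0.33875276; term = 0.33875276²·(1 − 0.06202138)·2540/818 = 0.33422508.
Tier 2: Wₕ = 0.35930035; term = 0.35930035²·(1 − 0.19601115)·655/2742 = 0.024793576.
Sum = 0.49789156.
SE = √(0.49789156) = 0.70561.

0.70561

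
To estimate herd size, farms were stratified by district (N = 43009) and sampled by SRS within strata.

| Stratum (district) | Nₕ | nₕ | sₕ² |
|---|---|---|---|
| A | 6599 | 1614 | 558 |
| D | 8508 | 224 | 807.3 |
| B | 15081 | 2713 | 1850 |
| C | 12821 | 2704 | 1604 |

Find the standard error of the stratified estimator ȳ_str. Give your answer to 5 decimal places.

Var(ȳ_str) = Σₕ Wₕ²(1 − fₕ)sₕ²/nₕ with Wₕ = Nₕ/N, N = 43009.
A: Wₕ = 0.15343300; term = 0.15343300²·(1 − 0.24458251)·558/1614 = 0.0061483031.
D: Wₕ = 0.19781906; term = 0.19781906²·(1 − 0.02632816)·807.3/224 = 0.13732064.
B: Wₕ = 0.35064754; term = 0.35064754²·(1 − 0.17989523)·1850/2713 = 0.068759524.
C: Wₕ = 0.29810040; term = 0.29810040²·(1 − 0.21090399)·1604/2704 = 0.041596102.
Sum = 0.25382457.
SE = √(0.25382457) = 0.50381.

0.50381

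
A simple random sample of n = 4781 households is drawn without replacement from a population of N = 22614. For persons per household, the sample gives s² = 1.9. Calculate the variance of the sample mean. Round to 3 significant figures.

Under SRS without replacement, Var(ȳ) = (1 − f)·s²/n with f = n/N = 4781/22614 = 0.21141771.
Var(ȳ) = (1 − 0.21141771)·1.9/4781 = 0.78858229·3.974064 × 10^-4 = 3.1338765 × 10^-4.

3.13 × 10^-4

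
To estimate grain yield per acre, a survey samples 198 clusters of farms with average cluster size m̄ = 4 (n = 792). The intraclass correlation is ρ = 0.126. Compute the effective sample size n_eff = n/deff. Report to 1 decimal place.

deff = 1 + (4 − 1)·0.126 = 1 + 0.378 = 1.378.
n_eff = 792 / 1.378 = 574.7.

574.7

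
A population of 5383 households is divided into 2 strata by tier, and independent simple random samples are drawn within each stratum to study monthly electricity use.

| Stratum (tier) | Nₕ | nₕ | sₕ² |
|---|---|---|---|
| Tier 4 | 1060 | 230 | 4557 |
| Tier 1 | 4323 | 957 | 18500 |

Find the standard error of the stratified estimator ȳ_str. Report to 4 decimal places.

Var(ȳ_str) = Σₕ Wₕ²(1 − fₕ)sₕ²/nₕ with Wₕ = Nₕ/N, N = 5383.
Tier 4: Wₕ = 0.19691622; term = 0.19691622²·(1 − 0.21698113)·4557/230 = 0.60157031.
Tier 1: Wₕ = 0.80308378; term = 0.80308378²·(1 − 0.22137405)·18500/957 = 9.7075666.
Sum = 10.309137.
SE = √(10.309137) = 3.2108.

3.2108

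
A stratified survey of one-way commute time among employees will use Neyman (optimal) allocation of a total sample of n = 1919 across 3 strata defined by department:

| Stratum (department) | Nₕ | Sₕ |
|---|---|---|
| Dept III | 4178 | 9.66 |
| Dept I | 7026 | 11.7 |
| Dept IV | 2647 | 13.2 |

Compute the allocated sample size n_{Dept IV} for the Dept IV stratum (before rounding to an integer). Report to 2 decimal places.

425.71

Neyman allocation: nₕ = n·NₕSₕ / Σⱼ NⱼSⱼ.
Σ NⱼSⱼ = 4178·9.66 + 7026·11.7 + 2647·13.2 = 157504.08.
n_{Dept IV} = 1919·2647·13.2 / 157504.08 = 425.71.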